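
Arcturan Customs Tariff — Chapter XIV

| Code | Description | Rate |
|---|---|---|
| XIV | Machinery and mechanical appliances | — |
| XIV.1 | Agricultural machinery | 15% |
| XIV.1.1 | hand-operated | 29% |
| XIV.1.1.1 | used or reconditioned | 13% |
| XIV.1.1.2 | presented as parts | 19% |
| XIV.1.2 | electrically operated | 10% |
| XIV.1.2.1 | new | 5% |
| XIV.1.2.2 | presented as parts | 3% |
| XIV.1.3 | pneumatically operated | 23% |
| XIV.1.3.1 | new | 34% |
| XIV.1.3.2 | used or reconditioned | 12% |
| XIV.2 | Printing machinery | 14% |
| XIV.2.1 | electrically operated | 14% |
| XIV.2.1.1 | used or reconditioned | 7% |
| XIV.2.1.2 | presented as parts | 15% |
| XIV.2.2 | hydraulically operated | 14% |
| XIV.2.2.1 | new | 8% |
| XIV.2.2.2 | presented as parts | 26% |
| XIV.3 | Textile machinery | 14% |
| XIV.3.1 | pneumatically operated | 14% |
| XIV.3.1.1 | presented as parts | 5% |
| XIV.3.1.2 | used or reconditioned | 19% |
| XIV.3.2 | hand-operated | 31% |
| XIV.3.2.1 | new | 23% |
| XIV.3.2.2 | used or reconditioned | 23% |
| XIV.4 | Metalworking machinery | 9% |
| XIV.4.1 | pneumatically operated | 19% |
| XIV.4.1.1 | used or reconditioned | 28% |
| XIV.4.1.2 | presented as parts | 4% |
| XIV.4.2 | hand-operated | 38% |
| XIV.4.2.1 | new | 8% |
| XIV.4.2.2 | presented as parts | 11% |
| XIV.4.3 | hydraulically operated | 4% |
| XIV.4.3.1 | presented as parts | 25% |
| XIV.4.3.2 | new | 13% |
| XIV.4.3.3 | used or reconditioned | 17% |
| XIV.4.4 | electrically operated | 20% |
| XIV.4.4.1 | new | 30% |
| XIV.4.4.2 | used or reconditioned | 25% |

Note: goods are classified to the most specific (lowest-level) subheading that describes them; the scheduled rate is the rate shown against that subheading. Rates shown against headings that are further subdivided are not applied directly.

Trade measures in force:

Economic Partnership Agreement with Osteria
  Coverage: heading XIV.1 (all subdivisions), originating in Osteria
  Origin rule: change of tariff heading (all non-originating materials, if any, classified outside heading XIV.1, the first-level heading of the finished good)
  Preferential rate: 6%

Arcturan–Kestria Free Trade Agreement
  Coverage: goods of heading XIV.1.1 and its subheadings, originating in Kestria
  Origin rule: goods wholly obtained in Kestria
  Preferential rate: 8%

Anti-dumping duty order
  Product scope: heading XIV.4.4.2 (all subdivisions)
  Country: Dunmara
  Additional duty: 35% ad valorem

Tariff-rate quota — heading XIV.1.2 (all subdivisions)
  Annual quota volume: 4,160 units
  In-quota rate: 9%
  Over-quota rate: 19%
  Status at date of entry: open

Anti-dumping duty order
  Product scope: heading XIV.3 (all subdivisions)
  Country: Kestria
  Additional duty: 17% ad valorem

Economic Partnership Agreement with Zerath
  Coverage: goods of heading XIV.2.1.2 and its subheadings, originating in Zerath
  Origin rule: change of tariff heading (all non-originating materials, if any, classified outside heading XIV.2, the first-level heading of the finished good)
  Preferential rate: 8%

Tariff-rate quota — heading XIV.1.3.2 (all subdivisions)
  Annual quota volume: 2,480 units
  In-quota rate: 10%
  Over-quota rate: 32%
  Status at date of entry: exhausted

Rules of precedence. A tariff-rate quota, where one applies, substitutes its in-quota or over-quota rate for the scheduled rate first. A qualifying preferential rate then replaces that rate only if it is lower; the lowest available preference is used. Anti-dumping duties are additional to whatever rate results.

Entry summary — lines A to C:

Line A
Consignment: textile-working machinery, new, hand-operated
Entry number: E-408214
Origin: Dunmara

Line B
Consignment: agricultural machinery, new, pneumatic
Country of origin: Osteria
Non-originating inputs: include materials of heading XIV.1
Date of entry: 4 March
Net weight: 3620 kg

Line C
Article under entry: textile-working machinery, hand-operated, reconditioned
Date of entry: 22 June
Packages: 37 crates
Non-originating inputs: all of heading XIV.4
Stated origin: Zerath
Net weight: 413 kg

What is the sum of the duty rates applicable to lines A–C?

Line A: textile-working → XIV.3; hand-operated → XIV.3.2; new → XIV.3.2.1. Scheduled 23%. No special measure applies. → 23%.
Line B: agricultural → XIV.1; pneumatic → XIV.1.3; new → XIV.1.3.1. Scheduled 34%. Osteria agreement on XIV.1: CTH not met. → 34%.
Line C: textile-working → XIV.3; hand-operated → XIV.3.2; reconditioned → XIV.3.2.2. Scheduled 23%. Zerath agreement on XIV.2.1.2: XIV.3.2.2 not covered. → 23%.
Sum: 23% + 34% + 23% = 80%.

80%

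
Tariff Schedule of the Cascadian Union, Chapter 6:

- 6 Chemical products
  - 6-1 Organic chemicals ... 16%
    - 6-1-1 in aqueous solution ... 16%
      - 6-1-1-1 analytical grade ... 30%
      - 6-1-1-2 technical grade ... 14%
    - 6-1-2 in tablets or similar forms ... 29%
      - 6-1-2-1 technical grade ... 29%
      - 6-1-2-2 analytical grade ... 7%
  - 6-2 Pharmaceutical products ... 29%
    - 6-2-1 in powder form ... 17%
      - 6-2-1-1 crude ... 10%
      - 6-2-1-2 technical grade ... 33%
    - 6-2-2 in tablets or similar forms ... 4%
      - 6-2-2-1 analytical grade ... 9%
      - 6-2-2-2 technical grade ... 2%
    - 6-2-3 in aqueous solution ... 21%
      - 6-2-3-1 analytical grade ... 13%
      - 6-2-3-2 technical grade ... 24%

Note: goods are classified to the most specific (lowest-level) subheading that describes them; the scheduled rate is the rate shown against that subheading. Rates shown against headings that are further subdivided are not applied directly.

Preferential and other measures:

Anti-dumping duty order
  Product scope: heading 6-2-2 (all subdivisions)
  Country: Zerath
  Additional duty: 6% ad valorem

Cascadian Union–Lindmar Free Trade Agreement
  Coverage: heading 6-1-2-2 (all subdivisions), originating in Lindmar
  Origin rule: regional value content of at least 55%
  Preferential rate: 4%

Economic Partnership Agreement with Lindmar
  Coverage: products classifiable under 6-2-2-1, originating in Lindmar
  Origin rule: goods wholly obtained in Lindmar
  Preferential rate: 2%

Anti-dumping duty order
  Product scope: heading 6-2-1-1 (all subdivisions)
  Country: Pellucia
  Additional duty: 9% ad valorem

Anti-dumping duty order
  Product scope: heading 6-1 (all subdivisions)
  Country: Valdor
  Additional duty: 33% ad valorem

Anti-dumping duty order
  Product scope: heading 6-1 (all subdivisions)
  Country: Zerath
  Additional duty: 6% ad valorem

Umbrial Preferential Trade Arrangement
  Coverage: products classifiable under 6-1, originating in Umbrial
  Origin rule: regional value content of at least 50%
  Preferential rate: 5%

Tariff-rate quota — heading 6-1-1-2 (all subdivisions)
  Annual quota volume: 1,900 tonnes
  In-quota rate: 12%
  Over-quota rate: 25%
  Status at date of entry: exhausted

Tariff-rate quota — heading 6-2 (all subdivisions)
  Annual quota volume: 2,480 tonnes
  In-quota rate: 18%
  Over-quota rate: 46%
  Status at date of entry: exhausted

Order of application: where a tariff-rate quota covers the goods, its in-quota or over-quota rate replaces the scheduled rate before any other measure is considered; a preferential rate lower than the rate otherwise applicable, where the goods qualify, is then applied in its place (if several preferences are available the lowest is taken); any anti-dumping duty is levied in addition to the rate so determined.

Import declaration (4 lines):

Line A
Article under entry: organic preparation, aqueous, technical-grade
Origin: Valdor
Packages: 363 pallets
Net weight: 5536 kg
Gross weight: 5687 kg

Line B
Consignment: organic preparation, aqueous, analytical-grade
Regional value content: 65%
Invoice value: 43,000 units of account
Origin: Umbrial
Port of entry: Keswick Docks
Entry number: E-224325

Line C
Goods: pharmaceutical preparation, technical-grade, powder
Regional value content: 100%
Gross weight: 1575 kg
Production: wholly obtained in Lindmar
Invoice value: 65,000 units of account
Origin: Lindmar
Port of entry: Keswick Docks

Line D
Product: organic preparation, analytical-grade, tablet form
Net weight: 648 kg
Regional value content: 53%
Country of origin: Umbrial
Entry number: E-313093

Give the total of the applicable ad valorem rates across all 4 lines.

Line A: organic → 6-1; aqueous → 6-1-1; technical-grade → 6-1-1-2. Scheduled 14%. quota on 6-1-1-2 exhausted → over-quota 25%; anti-dumping (Valdor, 6-1): +33%; total 25% + 33% = 58%. → 58%.
Line B: organic → 6-1; aqueous → 6-1-1; analytical-grade → 6-1-1-1. Scheduled 30%. Umbrial agreement on 6-1: RVC ≥ 50% → 5% available; preferential 5%. → 5%.
Line C: pharmaceutical → 6-2; powder → 6-2-1; technical-grade → 6-2-1-2. Scheduled 33%. quota on 6-2 exhausted → over-quota 46%; Lindmar agreement on 6-1-2-2: 6-2-1-2 not covered; Lindmar agreement on 6-2-2-1: 6-2-1-2 not covered. → 46%.
Line D: organic → 6-1; tablet form → 6-1-2; analytical-grade → 6-1-2-2. Scheduled 7%. Umbrial agreement on 6-1: RVC ≥ 50% → 5% available; preferential 5%. → 5%.
Sum: 58% + 5% + 46% + 5% = 114%.

114%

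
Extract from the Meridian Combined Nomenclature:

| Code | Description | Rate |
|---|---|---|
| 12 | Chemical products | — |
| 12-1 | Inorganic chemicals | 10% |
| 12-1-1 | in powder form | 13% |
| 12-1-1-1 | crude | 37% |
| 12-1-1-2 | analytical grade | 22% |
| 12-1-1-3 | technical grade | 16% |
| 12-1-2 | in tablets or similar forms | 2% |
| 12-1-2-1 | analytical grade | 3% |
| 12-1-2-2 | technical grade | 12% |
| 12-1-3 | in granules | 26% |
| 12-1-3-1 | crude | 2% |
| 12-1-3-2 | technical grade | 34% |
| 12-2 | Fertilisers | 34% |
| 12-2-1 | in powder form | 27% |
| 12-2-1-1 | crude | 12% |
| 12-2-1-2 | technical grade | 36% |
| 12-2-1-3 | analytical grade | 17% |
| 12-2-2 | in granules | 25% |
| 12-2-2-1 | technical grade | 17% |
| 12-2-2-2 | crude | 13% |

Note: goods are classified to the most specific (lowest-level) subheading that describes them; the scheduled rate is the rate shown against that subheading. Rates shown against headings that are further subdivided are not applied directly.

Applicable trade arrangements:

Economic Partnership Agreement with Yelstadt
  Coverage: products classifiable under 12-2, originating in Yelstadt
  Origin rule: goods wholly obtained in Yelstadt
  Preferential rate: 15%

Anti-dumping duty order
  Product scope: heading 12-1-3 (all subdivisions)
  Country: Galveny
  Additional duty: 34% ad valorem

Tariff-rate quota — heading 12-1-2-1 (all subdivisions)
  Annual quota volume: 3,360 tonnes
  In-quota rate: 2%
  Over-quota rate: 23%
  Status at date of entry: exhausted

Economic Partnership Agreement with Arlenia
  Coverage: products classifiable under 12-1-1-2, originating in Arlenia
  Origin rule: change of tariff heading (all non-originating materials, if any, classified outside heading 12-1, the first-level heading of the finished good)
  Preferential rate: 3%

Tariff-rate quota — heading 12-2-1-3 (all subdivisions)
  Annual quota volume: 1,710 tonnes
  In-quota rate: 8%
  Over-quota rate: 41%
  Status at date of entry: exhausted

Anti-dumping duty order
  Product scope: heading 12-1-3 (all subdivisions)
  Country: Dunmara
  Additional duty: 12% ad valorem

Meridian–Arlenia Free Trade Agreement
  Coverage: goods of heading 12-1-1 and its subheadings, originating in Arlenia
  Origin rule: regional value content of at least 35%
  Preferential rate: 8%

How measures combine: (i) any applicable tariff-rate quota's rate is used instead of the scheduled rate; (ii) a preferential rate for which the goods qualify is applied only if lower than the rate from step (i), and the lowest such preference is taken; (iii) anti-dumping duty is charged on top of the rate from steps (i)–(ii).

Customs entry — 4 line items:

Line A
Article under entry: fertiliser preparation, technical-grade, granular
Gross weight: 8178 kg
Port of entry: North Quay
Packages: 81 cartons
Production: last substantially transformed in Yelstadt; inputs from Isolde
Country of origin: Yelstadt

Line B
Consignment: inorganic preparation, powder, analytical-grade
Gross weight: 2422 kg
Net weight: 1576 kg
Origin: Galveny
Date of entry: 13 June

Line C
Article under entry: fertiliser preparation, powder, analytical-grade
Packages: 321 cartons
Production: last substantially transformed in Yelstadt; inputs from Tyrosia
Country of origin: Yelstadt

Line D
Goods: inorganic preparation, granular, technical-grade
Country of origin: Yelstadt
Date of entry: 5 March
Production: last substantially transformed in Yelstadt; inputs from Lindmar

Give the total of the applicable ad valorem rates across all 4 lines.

Line A: fertiliser → 12-2; granular → 12-2-2; technical-grade → 12-2-2-1. Scheduled 17%. Yelstadt agreement on 12-2: not wholly obtained. → 17%.
Line B: inorganic → 12-1; powder → 12-1-1; analytical-grade → 12-1-1-2. Scheduled 22%. No special measure applies. → 22%.
Line C: fertiliser → 12-2; powder → 12-2-1; analytical-grade → 12-2-1-3. Scheduled 17%. quota on 12-2-1-3 exhausted → over-quota 41%; Yelstadt agreement on 12-2: not wholly obtained. → 41%.
Line D: inorganic → 12-1; granular → 12-1-3; technical-grade → 12-1-3-2. Scheduled 34%. Yelstadt agreement on 12-2: 12-1-3-2 not covered. → 34%.
Sum: 17% + 22% + 41% + 34% = 114%.

114%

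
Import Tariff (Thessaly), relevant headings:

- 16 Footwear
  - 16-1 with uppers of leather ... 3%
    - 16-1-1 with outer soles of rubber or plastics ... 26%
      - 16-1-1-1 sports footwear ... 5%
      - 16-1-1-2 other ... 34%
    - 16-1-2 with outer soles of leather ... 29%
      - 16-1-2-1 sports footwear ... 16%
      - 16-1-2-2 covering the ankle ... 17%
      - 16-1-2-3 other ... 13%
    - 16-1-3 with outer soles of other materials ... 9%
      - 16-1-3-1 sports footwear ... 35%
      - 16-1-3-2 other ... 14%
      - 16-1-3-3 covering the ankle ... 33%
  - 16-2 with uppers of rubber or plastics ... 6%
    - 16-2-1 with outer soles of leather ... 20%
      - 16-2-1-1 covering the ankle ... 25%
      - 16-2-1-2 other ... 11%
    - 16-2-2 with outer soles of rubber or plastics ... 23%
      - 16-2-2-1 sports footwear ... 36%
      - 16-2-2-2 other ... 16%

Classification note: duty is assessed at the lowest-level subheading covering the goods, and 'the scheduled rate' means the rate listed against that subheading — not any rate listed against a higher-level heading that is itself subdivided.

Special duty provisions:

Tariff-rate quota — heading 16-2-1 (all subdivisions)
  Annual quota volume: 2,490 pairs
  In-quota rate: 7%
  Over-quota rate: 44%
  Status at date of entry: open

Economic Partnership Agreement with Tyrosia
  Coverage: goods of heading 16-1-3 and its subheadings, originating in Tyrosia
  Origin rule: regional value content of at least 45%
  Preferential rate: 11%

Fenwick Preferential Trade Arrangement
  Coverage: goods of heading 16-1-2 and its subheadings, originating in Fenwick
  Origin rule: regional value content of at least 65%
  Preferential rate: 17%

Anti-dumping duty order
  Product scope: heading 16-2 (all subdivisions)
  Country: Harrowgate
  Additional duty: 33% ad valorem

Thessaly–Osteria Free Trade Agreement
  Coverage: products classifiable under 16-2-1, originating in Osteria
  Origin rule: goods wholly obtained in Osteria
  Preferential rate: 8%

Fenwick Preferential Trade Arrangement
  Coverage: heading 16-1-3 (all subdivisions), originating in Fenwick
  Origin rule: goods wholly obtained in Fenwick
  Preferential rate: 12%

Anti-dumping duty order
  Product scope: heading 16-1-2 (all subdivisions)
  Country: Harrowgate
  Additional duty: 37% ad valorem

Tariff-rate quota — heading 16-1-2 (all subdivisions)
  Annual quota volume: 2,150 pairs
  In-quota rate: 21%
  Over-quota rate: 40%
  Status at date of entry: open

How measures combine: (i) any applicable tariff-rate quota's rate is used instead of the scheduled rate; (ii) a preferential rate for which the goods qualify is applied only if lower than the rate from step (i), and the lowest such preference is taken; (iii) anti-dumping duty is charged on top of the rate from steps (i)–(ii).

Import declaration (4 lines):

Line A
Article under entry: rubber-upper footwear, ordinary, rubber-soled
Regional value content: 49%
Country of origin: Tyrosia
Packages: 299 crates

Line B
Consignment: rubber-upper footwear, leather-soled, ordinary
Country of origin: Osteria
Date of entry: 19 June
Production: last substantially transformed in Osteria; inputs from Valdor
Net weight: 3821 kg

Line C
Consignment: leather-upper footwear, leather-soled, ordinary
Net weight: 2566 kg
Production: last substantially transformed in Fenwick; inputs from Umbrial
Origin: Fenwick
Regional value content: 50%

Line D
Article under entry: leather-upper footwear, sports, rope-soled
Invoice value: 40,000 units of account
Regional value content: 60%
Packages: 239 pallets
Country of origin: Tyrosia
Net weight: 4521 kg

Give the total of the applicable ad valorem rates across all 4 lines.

Line A: rubber-upper → 16-2; rubber-soled → 16-2-2; ordinary → 16-2-2-2. Scheduled 16%. Tyrosia agreement on 16-1-3: 16-2-2-2 not covered. → 16%.
Line B: rubber-upper → 16-2; leather-soled → 16-2-1; ordinary → 16-2-1-2. Scheduled 11%. quota on 16-2-1 open → in-quota 7%; Osteria agreement on 16-2-1: not wholly obtained. → 7%.
Line C: leather-upper → 16-1; leather-soled → 16-1-2; ordinary → 16-1-2-3. Scheduled 13%. quota on 16-1-2 open → in-quota 21%; Fenwick agreement on 16-1-2: RVC < 65%; Fenwick agreement on 16-1-3: 16-1-2-3 not covered. → 21%.
Line D: leather-upper → 16-1; rope-soled → 16-1-3; sports → 16-1-3-1. Scheduled 35%. Tyrosia agreement on 16-1-3: RVC ≥ 45% → 11% available; preferential 11%. → 11%.
Sum: 16% + 7% + 21% + 11% = 55%.

55%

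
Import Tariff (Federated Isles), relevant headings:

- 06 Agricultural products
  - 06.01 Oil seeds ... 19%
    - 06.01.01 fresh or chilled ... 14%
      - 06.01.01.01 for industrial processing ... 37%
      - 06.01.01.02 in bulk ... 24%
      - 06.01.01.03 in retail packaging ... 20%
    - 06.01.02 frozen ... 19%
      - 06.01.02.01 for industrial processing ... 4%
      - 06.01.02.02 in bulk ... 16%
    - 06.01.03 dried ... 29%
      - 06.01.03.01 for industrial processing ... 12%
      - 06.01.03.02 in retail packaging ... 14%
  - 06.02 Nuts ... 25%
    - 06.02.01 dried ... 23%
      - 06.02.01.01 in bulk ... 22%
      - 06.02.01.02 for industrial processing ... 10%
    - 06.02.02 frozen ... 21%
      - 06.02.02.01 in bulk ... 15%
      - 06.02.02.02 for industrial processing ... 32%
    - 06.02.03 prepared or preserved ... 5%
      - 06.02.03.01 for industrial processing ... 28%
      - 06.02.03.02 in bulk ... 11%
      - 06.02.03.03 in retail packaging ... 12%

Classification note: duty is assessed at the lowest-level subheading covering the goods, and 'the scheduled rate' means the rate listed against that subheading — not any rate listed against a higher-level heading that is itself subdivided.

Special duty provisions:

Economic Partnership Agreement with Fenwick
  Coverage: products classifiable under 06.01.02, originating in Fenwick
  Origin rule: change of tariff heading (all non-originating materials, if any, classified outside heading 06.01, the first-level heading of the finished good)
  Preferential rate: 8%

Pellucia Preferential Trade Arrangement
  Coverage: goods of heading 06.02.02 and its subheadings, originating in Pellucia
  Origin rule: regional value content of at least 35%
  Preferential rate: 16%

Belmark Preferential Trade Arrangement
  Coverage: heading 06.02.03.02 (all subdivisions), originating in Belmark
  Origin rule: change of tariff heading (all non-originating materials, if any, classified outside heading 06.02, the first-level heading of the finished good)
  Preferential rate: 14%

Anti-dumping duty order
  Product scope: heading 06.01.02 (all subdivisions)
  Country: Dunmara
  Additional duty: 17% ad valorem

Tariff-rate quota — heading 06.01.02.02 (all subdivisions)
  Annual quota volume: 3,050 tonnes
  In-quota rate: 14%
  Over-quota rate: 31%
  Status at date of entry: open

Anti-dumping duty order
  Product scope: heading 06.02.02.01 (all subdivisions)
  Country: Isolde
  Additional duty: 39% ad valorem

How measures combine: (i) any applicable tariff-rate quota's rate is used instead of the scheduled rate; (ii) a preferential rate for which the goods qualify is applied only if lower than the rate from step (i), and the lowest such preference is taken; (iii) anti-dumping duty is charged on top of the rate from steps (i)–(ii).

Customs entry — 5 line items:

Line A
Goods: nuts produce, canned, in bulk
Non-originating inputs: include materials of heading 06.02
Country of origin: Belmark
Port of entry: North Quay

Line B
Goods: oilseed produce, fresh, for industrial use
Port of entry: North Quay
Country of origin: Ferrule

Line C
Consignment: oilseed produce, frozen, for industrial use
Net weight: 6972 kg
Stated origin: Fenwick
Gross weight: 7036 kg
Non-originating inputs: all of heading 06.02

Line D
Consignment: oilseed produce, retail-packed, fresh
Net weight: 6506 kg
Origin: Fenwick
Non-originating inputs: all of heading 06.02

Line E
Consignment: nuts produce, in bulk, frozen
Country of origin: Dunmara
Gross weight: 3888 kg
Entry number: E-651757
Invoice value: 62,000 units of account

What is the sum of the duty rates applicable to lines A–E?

Line A: nuts → 06.02; canned → 06.02.03; in bulk → 06.02.03.02. Scheduled 11%. Belmark agreement on 06.02.03.02: CTH not met. → 11%.
Line B: oilseed → 06.01; fresh → 06.01.01; for industrial use → 06.01.01.01. Scheduled 37%. No special measure applies. → 37%.
Line C: oilseed → 06.01; frozen → 06.01.02; for industrial use → 06.01.02.01. Scheduled 4%. Fenwick agreement on 06.01.02: CTH met → 8% available; preference 8% not lower than 4% → no reduction. → 4%.
Line D: oilseed → 06.01; fresh → 06.01.01; retail-packed → 06.01.01.03. Scheduled 20%. Fenwick agreement on 06.01.02: 06.01.01.03 not covered. → 20%.
Line E: nuts → 06.02; frozen → 06.02.02; in bulk → 06.02.02.01. Scheduled 15%. No special measure applies. → 15%.
Sum: 11% + 37% + 4% + 20% + 15% = 87%.

87%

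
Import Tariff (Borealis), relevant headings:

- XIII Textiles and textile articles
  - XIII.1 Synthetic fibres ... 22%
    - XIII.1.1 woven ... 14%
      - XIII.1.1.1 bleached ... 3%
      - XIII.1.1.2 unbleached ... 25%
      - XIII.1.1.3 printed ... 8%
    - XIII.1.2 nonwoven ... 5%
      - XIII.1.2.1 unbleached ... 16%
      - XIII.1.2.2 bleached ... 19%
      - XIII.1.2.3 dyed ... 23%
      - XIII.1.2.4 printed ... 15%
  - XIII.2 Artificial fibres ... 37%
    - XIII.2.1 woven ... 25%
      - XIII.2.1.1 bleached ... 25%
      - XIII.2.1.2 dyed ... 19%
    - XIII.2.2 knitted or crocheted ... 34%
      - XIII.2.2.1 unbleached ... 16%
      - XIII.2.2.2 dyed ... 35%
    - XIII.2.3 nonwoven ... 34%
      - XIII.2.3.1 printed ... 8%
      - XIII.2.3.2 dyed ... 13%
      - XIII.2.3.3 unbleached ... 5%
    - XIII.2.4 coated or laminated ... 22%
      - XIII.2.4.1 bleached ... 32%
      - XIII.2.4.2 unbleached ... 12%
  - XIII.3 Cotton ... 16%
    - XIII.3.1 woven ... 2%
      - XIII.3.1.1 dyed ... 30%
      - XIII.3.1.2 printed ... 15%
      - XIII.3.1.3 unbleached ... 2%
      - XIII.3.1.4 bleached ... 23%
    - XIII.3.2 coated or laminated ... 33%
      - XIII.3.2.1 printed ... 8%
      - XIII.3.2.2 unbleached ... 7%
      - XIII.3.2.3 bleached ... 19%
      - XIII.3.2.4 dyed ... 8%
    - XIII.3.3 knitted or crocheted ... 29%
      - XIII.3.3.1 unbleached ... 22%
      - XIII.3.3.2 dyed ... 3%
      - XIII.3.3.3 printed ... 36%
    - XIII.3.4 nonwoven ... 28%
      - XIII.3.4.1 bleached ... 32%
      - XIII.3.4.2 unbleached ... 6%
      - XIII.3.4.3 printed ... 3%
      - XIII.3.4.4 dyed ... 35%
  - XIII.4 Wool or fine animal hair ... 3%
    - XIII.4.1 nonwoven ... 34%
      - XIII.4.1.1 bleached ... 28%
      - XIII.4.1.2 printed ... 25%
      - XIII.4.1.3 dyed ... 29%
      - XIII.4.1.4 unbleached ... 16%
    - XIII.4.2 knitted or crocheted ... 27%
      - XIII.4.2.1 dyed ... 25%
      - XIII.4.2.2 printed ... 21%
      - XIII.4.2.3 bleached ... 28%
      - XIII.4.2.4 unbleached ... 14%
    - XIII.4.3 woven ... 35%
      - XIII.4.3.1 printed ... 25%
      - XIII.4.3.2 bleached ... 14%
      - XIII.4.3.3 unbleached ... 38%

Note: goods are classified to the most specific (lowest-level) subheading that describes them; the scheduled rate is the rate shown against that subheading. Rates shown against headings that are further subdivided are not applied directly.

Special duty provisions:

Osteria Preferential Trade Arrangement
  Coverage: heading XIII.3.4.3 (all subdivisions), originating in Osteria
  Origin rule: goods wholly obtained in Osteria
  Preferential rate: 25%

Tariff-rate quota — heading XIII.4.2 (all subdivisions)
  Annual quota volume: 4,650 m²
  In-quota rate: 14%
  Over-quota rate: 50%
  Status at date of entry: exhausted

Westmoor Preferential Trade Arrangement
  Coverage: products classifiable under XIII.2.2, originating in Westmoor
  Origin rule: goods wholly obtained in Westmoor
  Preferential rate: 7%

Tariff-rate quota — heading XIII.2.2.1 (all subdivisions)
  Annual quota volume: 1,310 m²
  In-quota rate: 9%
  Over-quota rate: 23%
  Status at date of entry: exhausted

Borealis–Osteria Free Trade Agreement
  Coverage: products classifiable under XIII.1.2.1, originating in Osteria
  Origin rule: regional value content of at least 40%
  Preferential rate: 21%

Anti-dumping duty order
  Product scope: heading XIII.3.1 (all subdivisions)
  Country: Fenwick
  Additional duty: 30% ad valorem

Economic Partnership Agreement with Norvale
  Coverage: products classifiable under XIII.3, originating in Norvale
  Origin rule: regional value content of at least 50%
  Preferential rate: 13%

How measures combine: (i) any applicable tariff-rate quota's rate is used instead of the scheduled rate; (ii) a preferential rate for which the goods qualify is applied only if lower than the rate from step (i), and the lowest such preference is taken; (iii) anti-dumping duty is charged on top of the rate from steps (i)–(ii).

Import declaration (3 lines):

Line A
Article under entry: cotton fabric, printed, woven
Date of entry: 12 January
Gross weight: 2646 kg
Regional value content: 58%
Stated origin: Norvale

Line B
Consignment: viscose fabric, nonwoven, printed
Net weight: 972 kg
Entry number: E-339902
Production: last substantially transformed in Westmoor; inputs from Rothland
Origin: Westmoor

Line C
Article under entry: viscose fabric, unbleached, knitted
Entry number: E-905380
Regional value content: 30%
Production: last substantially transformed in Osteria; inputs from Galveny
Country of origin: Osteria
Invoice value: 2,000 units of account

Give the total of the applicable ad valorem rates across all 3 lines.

Line A: cotton → XIII.3; woven → XIII.3.1; printed → XIII.3.1.2. Scheduled 15%. Norvale agreement on XIII.3: RVC ≥ 50% → 13% available; preferential 13%. → 13%.
Line B: viscose → XIII.2; nonwoven → XIII.2.3; printed → XIII.2.3.1. Scheduled 8%. Westmoor agreement on XIII.2.2: XIII.2.3.1 not covered. → 8%.
Line C: viscose → XIII.2; knitted → XIII.2.2; unbleached → XIII.2.2.1. Scheduled 16%. quota on XIII.2.2.1 exhausted → over-quota 23%; Osteria agreement on XIII.3.4.3: XIII.2.2.1 not covered; Osteria agreement on XIII.1.2.1: XIII.2.2.1 not covered. → 23%.
Sum: 13% + 8% + 23% = 44%.

44%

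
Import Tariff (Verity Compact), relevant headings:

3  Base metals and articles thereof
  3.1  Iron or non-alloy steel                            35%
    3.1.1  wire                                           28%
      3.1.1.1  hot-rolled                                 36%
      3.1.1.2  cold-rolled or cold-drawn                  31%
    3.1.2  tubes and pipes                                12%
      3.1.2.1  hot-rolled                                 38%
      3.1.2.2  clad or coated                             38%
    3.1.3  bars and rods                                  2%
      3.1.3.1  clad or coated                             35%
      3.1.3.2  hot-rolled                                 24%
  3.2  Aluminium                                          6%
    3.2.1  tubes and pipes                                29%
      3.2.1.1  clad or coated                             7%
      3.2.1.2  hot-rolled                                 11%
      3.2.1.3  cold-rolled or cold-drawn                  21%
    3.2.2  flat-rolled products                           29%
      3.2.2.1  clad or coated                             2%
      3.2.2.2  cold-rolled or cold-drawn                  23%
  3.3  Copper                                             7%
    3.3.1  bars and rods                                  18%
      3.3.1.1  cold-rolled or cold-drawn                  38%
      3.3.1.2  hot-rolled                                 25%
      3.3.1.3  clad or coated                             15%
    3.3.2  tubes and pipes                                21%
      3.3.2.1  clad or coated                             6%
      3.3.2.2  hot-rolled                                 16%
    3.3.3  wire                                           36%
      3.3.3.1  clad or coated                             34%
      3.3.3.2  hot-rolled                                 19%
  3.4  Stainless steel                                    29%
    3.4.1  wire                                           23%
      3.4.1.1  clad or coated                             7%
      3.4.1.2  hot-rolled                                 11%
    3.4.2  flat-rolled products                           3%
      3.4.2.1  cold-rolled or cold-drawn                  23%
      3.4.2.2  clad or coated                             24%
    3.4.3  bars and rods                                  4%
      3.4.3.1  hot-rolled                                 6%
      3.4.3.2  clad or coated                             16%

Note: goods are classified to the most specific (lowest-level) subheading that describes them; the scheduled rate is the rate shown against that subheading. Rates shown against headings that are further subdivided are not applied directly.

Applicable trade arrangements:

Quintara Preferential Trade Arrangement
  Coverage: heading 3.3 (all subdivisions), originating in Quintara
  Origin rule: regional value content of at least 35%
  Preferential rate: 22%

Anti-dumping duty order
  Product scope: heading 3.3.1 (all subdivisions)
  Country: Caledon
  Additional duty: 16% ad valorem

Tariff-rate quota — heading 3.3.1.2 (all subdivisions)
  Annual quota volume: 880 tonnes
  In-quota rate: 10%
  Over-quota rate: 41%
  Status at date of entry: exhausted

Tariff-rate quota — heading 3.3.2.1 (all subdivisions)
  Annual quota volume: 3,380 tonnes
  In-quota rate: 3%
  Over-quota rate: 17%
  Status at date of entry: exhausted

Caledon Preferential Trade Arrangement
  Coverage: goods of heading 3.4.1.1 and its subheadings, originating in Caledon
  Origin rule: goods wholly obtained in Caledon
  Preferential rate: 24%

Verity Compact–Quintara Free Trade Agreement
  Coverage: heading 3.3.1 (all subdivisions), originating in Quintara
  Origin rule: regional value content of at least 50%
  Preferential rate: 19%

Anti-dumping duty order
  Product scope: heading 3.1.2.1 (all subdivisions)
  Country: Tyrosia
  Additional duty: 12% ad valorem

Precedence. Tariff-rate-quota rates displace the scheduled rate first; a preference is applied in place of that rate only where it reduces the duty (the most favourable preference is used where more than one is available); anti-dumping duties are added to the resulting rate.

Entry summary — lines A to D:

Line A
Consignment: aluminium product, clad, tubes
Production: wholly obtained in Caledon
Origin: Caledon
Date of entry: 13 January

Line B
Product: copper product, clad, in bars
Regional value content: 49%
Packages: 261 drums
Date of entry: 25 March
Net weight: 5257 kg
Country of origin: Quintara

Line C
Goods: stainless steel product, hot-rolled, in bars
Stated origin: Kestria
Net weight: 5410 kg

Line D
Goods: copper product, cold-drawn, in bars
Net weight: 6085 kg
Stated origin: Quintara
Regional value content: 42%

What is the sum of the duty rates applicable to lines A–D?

Line A: aluminium → 3.2; tubes → 3.2.1; clad → 3.2.1.1. Scheduled 7%. Caledon agreement on 3.4.1.1: 3.2.1.1 not covered. → 7%.
Line B: copper → 3.3; in bars → 3.3.1; clad → 3.3.1.3. Scheduled 15%. Quintara agreement on 3.3: RVC ≥ 35% → 22% available; Quintara agreement on 3.3.1: RVC < 50%; preference 22% not lower than 15% → no reduction. → 15%.
Line C: stainless steel → 3.4; in bars → 3.4.3; hot-rolled → 3.4.3.1. Scheduled 6%. No special measure applies. → 6%.
Line D: copper → 3.3; in bars → 3.3.1; cold-drawn → 3.3.1.1. Scheduled 38%. Quintara agreement on 3.3: RVC ≥ 35% → 22% available; Quintara agreement on 3.3.1: RVC < 50%; preferential 22%. → 22%.
Sum: 7% + 15% + 6% + 22% = 50%.

50%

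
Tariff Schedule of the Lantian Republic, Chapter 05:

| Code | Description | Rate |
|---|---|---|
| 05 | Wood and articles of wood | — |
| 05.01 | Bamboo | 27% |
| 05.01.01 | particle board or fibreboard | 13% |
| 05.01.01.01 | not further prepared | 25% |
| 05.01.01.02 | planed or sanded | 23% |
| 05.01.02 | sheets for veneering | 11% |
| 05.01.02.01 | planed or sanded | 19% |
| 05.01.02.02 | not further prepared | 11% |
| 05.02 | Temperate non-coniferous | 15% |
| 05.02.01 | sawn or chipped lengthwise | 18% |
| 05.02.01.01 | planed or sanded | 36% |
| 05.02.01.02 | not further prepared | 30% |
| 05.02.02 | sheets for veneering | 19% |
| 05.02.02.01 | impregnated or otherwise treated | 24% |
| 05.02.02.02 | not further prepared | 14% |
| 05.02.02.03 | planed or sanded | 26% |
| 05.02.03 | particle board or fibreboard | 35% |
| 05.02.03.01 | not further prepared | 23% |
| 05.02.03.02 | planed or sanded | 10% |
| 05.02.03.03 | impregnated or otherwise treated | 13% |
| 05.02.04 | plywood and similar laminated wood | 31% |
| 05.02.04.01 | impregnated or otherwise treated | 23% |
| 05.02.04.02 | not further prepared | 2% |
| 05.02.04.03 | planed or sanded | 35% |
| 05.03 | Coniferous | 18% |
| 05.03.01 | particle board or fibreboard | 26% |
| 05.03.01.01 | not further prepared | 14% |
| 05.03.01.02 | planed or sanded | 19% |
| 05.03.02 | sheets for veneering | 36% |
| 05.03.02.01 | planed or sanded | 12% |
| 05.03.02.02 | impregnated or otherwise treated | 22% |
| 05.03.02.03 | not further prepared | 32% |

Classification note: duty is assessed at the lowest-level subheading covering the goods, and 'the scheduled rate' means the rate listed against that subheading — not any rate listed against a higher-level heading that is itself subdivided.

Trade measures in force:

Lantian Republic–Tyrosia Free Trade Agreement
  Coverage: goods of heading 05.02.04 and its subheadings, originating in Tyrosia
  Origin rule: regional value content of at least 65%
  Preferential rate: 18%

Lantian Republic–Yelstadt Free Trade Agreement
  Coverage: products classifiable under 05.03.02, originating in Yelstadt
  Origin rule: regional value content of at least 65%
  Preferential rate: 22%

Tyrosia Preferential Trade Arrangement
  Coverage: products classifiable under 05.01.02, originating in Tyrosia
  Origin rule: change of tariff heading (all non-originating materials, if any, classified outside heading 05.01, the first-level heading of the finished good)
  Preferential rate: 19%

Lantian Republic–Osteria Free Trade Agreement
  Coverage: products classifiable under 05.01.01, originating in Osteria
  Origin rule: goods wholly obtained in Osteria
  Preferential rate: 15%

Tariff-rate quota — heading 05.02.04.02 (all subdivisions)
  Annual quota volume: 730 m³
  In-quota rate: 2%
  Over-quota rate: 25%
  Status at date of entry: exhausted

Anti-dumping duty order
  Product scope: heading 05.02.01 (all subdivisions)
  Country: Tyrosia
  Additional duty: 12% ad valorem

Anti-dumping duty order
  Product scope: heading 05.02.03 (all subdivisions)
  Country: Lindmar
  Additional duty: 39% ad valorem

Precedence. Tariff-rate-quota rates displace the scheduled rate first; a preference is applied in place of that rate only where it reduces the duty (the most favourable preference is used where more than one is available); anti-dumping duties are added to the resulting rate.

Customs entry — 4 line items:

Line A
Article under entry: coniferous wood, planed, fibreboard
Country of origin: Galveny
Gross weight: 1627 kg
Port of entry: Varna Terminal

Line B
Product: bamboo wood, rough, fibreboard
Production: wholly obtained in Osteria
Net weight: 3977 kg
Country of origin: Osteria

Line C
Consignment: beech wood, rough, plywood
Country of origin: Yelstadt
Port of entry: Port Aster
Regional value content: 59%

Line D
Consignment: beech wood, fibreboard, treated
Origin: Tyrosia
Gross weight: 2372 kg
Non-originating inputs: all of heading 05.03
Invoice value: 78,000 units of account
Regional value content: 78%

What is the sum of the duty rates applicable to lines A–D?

Line A: coniferous → 05.03; fibreboard → 05.03.01; planed → 05.03.01.02. Scheduled 19%. No special measure applies. → 19%.
Line B: bamboo → 05.01; fibreboard → 05.01.01; rough → 05.01.01.01. Scheduled 25%. Osteria agreement on 05.01.01: wholly obtained → 15% available; preferential 15%. → 15%.
Line C: beech → 05.02; plywood → 05.02.04; rough → 05.02.04.02. Scheduled 2%. quota on 05.02.04.02 exhausted → over-quota 25%; Yelstadt agreement on 05.03.02: 05.02.04.02 not covered. → 25%.
Line D: beech → 05.02; fibreboard → 05.02.03; treated → 05.02.03.03. Scheduled 13%. Tyrosia agreement on 05.02.04: 05.02.03.03 not covered; Tyrosia agreement on 05.01.02: 05.02.03.03 not covered. → 13%.
Sum: 19% + 15% + 25% + 13% = 72%.

72%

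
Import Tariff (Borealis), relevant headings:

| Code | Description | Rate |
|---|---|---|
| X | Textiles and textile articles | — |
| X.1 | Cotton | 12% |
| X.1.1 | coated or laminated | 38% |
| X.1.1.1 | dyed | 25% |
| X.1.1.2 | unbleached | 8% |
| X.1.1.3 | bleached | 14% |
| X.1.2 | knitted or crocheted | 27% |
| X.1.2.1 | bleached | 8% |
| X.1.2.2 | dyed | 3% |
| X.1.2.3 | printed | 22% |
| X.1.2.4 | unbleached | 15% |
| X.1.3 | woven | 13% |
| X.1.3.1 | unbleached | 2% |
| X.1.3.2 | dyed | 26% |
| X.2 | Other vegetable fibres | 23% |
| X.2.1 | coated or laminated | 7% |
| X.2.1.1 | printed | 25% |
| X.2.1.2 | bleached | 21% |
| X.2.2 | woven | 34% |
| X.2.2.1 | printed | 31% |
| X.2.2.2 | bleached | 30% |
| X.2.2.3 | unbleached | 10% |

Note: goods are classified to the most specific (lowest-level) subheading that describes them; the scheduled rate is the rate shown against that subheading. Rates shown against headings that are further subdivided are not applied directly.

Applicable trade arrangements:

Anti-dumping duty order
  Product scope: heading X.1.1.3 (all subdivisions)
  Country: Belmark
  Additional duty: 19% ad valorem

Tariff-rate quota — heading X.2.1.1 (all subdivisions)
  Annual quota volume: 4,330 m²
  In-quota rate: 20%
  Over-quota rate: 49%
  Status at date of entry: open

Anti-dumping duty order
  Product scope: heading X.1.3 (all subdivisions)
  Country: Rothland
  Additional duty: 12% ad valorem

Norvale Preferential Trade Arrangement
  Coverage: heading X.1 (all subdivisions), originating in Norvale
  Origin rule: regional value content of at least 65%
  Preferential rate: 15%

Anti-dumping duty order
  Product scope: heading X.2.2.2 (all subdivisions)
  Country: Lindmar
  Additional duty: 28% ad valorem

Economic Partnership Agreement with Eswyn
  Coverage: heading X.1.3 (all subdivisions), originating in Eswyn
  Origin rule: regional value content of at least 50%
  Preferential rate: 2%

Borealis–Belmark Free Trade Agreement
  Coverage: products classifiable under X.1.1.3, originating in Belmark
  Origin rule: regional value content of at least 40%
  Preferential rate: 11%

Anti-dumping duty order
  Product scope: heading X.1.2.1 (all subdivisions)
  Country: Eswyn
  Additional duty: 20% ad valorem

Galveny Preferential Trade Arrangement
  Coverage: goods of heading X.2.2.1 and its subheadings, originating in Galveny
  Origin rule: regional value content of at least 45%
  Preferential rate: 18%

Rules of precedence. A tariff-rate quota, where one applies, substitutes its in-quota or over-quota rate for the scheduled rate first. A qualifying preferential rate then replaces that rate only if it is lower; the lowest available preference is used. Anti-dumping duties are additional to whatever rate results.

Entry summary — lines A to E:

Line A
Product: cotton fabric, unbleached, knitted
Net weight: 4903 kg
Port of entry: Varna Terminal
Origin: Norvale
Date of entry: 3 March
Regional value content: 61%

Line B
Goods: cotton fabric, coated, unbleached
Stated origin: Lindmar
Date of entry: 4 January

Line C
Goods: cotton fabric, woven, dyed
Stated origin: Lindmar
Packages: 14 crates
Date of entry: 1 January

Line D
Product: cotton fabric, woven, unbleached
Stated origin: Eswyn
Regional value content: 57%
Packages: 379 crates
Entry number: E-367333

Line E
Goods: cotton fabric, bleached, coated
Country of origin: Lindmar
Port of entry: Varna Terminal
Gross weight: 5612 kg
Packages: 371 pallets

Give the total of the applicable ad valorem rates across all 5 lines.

65%

Line A: cotton → X.1; knitted → X.1.2; unbleached → X.1.2.4. Scheduled 15%. Norvale agreement on X.1: RVC < 65%. → 15%.
Line B: cotton → X.1; coated → X.1.1; unbleached → X.1.1.2. Scheduled 8%. No special measure applies. → 8%.
Line C: cotton → X.1; woven → X.1.3; dyed → X.1.3.2. Scheduled 26%. No special measure applies. → 26%.
Line D: cotton → X.1; woven → X.1.3; unbleached → X.1.3.1. Scheduled 2%. Eswyn agreement on X.1.3: RVC ≥ 50% → 2% available; preference 2% not lower than 2% → no reduction. → 2%.
Line E: cotton → X.1; coated → X.1.1; bleached → X.1.1.3. Scheduled 14%. No special measure applies. → 14%.
Sum: 15% + 8% + 26% + 2% + 14% = 65%.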